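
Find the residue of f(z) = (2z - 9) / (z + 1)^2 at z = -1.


Step 1: Pole of order 2 at z = -1
Step 2: Res = lim d/dz [(z + 1)^2 * f(z)] as z -> -1
Step 3: (z + 1)^2 * f(z) = 2z - 9
Step 4: d/dz[2z - 9] = 2

2


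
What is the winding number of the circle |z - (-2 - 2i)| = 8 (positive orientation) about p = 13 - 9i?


Step 1: Center c = (-2, -2), radius = 8
Step 2: |p - c|^2 = 15^2 + (-7)^2 = 274
Step 3: r^2 = 64
Step 4: |p-c| > r so winding number = 0

0


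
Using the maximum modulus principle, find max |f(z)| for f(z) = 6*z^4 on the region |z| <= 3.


Step 1: On |z| = 3, |f(z)| = 6 * |z|^4 = 6 * 3^4
Step 2: By maximum modulus principle, maximum is on boundary.
Step 3: Maximum = 6 * 81 = 486

486


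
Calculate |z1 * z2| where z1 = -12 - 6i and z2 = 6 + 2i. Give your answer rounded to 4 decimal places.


Step 1: |z1| = sqrt((-12)^2 + (-6)^2) = sqrt(180)
Step 2: |z2| = sqrt(6^2 + 2^2) = sqrt(40)
Step 3: |z1*z2| = |z1|*|z2| = sqrt(180) * sqrt(40) = sqrt(180 * 40) = sqrt(7200)
Step 4: = 84.8528

84.8528


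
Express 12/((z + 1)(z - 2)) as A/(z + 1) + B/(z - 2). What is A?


Step 1: Multiply both sides by (z + 1) and set z = -1
Step 2: A = 12 / (-1 - 2)
Step 3: A = 12 / (-3)
Step 4: A = -4

-4


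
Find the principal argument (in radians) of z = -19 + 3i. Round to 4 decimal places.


Step 1: z = -19 + 3i
Step 2: arg(z) = atan2(3, -19)
Step 3: arg(z) = 2.985

2.985


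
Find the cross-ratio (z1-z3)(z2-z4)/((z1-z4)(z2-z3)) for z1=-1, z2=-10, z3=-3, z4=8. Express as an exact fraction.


Step 1: (z1-z3)(z2-z4) = 2 * (-18) = -36
Step 2: (z1-z4)(z2-z3) = (-9) * (-7) = 63
Step 3: Cross-ratio = -36/63 = -4/7

-4/7


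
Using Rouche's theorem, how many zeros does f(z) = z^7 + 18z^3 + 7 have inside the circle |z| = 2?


Step 1: On |z| = 2 the three terms have sizes |z^7| = 2^7 = 128, |18z^3| = 18*2^3 = 144, |7| = 7
Step 2: The dominant term is g(z) = 18z^3; let h(z) = z^7 + 7 so f = g + h
Step 3: On |z| = 2: |g| = 144 and |h| <= 128 + 7 = 135
Step 4: Since 144 > 135, |h| < |g| on |z| = 2, so by Rouche f has the same number of zeros as g inside |z| < 2
Step 5: g(z) = 18z^3 has 3 zeros (at the origin, multiplicity 3) inside |z| < 2. Answer = 3

3


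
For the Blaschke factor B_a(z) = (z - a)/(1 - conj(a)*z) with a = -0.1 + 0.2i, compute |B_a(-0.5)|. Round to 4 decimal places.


Step 1: Numerator z0 - a = -0.5 - (-0.1 + 0.2i) = -0.4 - 0.2i
Step 2: Denominator 1 - conj(a)*z0 = 1 - (-0.1 - 0.2i)*(-0.5) = 0.95 - 0.1i
Step 3: |z0 - a|^2 = (-0.4)^2 + (-0.2)^2 = 0.2; |1 - conj(a)*z0|^2 = 0.95^2 + (-0.1)^2 = 0.9125
Step 4: |B_a(-0.5)| = sqrt(0.2 / 0.9125) = sqrt(0.219178)
Step 5: = 0.4682

0.4682


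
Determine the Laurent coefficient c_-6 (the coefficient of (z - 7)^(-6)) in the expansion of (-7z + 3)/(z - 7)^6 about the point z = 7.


Step 1: Write the numerator in powers of (z - 7): -7z + 3 = -7(z - 7) + (-7*7 + 3) = -7(z - 7) - 46
Step 2: Divide by (z - 7)^6: f(z) = -46(z - 7)^(-6) - 7(z - 7)^(-5)
Step 3: This finite sum is the Laurent series of f about z = 7.
Step 4: Coefficient of (z - 7)^(-6) = -7*7 + 3 = -46

-46


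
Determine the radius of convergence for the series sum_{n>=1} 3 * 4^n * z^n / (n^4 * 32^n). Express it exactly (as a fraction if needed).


Step 1: General term a_n = 3 * 4^n / (n^4 * 32^n)
Step 2: By the root test, |a_n|^(1/n) = 3^(1/n) * 4 / (n^(4/n) * 32) -> 4/32 as n -> infinity (since 3^(1/n) -> 1 and n^(4/n) -> 1)
Step 3: R = 1/lim|a_n|^(1/n) = 32/4 = 8

8


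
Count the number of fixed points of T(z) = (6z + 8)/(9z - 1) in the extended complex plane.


Step 1: Fixed points satisfy T(z) = z
Step 2: 9z^2 - 7z - 8 = 0
Step 3: Discriminant = (-7)^2 - 4*9*(-8) = 337
Step 4: Number of fixed points = 2

2


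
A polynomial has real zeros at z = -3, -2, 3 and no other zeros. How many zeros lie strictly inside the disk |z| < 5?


Step 1: Check each root:
  z = -3: |-3| = 3 < 5
  z = -2: |-2| = 2 < 5
  z = 3: |3| = 3 < 5
Step 2: Count = 3

3


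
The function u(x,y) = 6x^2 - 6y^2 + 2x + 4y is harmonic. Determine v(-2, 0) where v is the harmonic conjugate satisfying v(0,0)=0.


Step 1: v_x = -u_y = 12y - 4
Step 2: v_y = u_x = 12x + 2
Step 3: v = 12xy - 4x + 2y + C
Step 4: v(0,0) = 0 => C = 0
Step 5: v(-2, 0) = 8

8


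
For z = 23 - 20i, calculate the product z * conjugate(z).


Step 1: conj(z) = 23 + 20i
Step 2: z * conj(z) = 23^2 + (-20)^2
Step 3: = 529 + 400 = 929

929


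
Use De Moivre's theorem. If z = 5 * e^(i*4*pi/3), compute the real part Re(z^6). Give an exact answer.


Step 1: By De Moivre's theorem, z^6 = 5^6 * e^(i*6*4*pi/3) = 15625 * (cos(8*pi) + i*sin(8*pi))
Step 2: |z|^6 = 5^6 = 15625
Step 3: Reduce the angle mod 2*pi: 8*pi - 8*pi = 0
Step 4: cos(0) = 1
Step 5: Re(z^6) = 15625 * 1 = 15625

15625


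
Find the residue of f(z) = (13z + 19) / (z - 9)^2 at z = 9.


Step 1: Pole of order 2 at z = 9
Step 2: Res = lim d/dz [(z - 9)^2 * f(z)] as z -> 9
Step 3: (z - 9)^2 * f(z) = 13z + 19
Step 4: d/dz[13z + 19] = 13

13


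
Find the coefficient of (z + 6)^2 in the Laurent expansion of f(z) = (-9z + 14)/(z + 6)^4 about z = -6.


Step 1: Write the numerator in powers of (z + 6): -9z + 14 = -9(z + 6) + (-9*(-6) + 14) = -9(z + 6) + 68
Step 2: Divide by (z + 6)^4: f(z) = 68(z + 6)^(-4) - 9(z + 6)^(-3)
Step 3: This finite sum is the Laurent series of f about z = -6.
Step 4: Only the powers -4 and -3 appear, so the coefficient of (z + 6)^2 = 0

0


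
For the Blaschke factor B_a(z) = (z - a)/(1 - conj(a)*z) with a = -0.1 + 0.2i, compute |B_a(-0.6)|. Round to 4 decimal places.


Step 1: Numerator z0 - a = -0.6 - (-0.1 + 0.2i) = -0.5 - 0.2i
Step 2: Denominator 1 - conj(a)*z0 = 1 - (-0.1 - 0.2i)*(-0.6) = 0.94 - 0.12i
Step 3: |z0 - a|^2 = (-0.5)^2 + (-0.2)^2 = 0.29; |1 - conj(a)*z0|^2 = 0.94^2 + (-0.12)^2 = 0.898
Step 4: |B_a(-0.6)| = sqrt(0.29 / 0.898) = sqrt(0.32294)
Step 5: = 0.5683

0.5683


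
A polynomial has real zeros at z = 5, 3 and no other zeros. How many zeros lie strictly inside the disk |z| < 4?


Step 1: Check each root:
  z = 5: |5| = 5 >= 4
  z = 3: |3| = 3 < 4
Step 2: Count = 1

1


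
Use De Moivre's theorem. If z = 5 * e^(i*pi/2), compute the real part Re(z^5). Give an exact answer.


Step 1: By De Moivre's theorem, z^5 = 5^5 * e^(i*5*pi/2) = 3125 * (cos(5*pi/2) + i*sin(5*pi/2))
Step 2: |z|^5 = 5^5 = 3125
Step 3: Reduce the angle mod 2*pi: 5*pi/2 - 2*pi = pi/2
Step 4: cos(pi/2) = 0
Step 5: Re(z^5) = 3125 * 0 = 0

0


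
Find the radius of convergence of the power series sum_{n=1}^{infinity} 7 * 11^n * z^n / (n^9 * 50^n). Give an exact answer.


Step 1: General term a_n = 7 * 11^n / (n^9 * 50^n)
Step 2: By the root test, |a_n|^(1/n) = 7^(1/n) * 11 / (n^(9/n) * 50) -> 11/50 as n -> infinity (since 7^(1/n) -> 1 and n^(9/n) -> 1)
Step 3: R = 1/lim|a_n|^(1/n) = 50/11

50/11


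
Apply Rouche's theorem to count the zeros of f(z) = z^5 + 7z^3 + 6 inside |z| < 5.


Step 1: On |z| = 5 the three terms have sizes |z^5| = 5^5 = 3125, |7z^3| = 7*5^3 = 875, |6| = 6
Step 2: The dominant term is g(z) = z^5; let h(z) = 7z^3 + 6 so f = g + h
Step 3: On |z| = 5: |g| = 3125 and |h| <= 875 + 6 = 881
Step 4: Since 3125 > 881, |h| < |g| on |z| = 5, so by Rouche f has the same number of zeros as g inside |z| < 5
Step 5: g(z) = z^5 has 5 zeros (all at the origin) inside |z| < 5. Answer = 5

5


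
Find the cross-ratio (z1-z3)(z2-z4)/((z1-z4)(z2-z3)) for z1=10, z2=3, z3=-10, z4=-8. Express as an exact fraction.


Step 1: (z1-z3)(z2-z4) = 20 * 11 = 220
Step 2: (z1-z4)(z2-z3) = 18 * 13 = 234
Step 3: Cross-ratio = 220/234 = 110/117

110/117


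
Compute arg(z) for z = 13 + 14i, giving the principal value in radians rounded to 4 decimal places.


Step 1: z = 13 + 14i
Step 2: arg(z) = atan2(14, 13)
Step 3: arg(z) = 0.8224

0.8224


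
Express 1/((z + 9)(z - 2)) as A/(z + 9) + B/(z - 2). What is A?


Step 1: Multiply both sides by (z + 9) and set z = -9
Step 2: A = 1 / (-9 - 2)
Step 3: A = 1 / (-11)
Step 4: A = -1/11

-1/11


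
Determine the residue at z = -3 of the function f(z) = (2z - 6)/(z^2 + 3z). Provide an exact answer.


Step 1: Q(z) = z^2 + 3z = (z + 3)(z)
Step 2: Q'(z) = 2z + 3
Step 3: Q'(-3) = -3, P(-3) = -12
Step 4: Res = P(-3)/Q'(-3) = -12/(-3) = 4

4


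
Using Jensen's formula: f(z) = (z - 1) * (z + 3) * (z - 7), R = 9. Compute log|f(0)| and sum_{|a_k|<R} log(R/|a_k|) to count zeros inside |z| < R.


Jensen's formula: (1/2pi)*integral log|f(Re^it)|dt = log|f(0)| + sum_{|a_k|<R} log(R/|a_k|)
Step 1: f(0) = (-1) * 3 * (-7) = 21
Step 2: log|f(0)| = log|1| + log|-3| + log|7| = 3.0445
Step 3: Zeros inside |z| < 9: 1, -3, 7
Step 4: Jensen sum = log(9/1) + log(9/3) + log(9/7) = 3.5472
Step 5: n(R) = number of terms in the Jensen sum = count of zeros inside |z| < 9 = 3

3


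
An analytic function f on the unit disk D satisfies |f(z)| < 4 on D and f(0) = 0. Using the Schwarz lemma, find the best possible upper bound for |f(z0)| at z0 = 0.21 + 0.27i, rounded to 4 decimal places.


Step 1: g = f/4 maps D -> D with g(0) = 0, so by the Schwarz lemma |g(z)| <= |z|, i.e. |f(z)| <= 4|z|; this is sharp (f(z) = 4z).
Step 2: |z0|^2 = 0.21^2 + 0.27^2 = 0.117
Step 3: |z0| = sqrt(0.117) = 0.342053
Step 4: Best bound = 4 * |z0| = 4 * 0.342053 = 1.3682

1.3682


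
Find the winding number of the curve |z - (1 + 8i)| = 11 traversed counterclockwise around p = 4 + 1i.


Step 1: Center c = (1, 8), radius = 11
Step 2: |p - c|^2 = 3^2 + (-7)^2 = 58
Step 3: r^2 = 121
Step 4: |p-c| < r so winding number = 1

1


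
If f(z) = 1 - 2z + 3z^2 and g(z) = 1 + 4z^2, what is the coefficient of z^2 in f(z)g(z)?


Step 1: z^2 term in f*g comes from: (1)*(4z^2) + (-2z)*(0) + (3z^2)*(1)
Step 2: = 4 + 0 + 3
Step 3: = 7

7


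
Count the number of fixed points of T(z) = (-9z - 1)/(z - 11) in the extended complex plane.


Step 1: Fixed points satisfy T(z) = z
Step 2: z^2 - 2z + 1 = 0
Step 3: Discriminant = (-2)^2 - 4*1*1 = 0
Step 4: Number of fixed points = 1

1


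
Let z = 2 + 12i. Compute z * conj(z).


Step 1: conj(z) = 2 - 12i
Step 2: z * conj(z) = 2^2 + 12^2
Step 3: = 4 + 144 = 148

148


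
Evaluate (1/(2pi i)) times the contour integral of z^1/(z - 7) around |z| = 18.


Step 1: f(z) = z^1, a = 7 is inside |z| = 18
Step 2: By Cauchy integral formula: (1/(2pi*i)) * integral = f(a)
Step 3: f(7) = 7^1 = 7

7


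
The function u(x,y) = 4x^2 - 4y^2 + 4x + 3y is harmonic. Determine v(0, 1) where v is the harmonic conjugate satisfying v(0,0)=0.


Step 1: v_x = -u_y = 8y - 3
Step 2: v_y = u_x = 8x + 4
Step 3: v = 8xy - 3x + 4y + C
Step 4: v(0,0) = 0 => C = 0
Step 5: v(0, 1) = 4

4


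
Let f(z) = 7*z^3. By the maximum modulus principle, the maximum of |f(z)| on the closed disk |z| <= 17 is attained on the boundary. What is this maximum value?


Step 1: On |z| = 17, |f(z)| = 7 * |z|^3 = 7 * 17^3
Step 2: By maximum modulus principle, maximum is on boundary.
Step 3: Maximum = 7 * 4913 = 34391

34391


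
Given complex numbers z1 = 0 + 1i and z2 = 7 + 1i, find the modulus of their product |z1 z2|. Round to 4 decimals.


Step 1: |z1| = sqrt(0^2 + 1^2) = sqrt(1)
Step 2: |z2| = sqrt(7^2 + 1^2) = sqrt(50)
Step 3: |z1*z2| = |z1|*|z2| = sqrt(1) * sqrt(50) = sqrt(1 * 50) = sqrt(50)
Step 4: = 7.0711

7.0711


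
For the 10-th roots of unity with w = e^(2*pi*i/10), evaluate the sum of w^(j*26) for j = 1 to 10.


Step 1: The sum sum_{j=1}^{n} w^(k*j) equals n if n | k, else 0.
Step 2: Here n = 10, k = 26
Step 3: Does n divide k? 10 | 26 -> False
Step 4: Sum = 0

0


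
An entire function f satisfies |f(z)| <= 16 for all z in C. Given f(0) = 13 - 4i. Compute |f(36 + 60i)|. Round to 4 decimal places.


Step 1: By Liouville's theorem, a bounded entire function is constant.
Step 2: f(z) = f(0) = 13 - 4i for all z.
Step 3: |f(w)| = |13 - 4i| = sqrt(169 + 16)
Step 4: = 13.6015

13.6015


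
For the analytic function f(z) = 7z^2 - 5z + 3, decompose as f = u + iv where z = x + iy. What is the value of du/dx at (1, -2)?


Step 1: f(z) = 7(x+iy)^2 - 5(x+iy) + 3
Step 2: u = 7(x^2 - y^2) - 5x + 3
Step 3: u_x = 14x - 5
Step 4: At (1, -2): u_x = 14 - 5 = 9

9


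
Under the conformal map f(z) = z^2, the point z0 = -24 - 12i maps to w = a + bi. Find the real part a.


Step 1: z0 = -24 - 12i
Step 2: z0^2 = (-24)^2 - (-12)^2 + 576i
Step 3: real part = 576 - 144 = 432

432


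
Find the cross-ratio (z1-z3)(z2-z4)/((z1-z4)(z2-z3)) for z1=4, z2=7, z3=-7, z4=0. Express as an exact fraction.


Step 1: (z1-z3)(z2-z4) = 11 * 7 = 77
Step 2: (z1-z4)(z2-z3) = 4 * 14 = 56
Step 3: Cross-ratio = 77/56 = 11/8

11/8


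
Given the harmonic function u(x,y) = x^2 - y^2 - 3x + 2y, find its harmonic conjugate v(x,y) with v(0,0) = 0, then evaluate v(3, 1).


Step 1: v_x = -u_y = 2y - 2
Step 2: v_y = u_x = 2x - 3
Step 3: v = 2xy - 2x - 3y + C
Step 4: v(0,0) = 0 => C = 0
Step 5: v(3, 1) = -3

-3


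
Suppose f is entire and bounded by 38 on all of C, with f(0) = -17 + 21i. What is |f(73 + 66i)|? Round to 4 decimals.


Step 1: By Liouville's theorem, a bounded entire function is constant.
Step 2: f(z) = f(0) = -17 + 21i for all z.
Step 3: |f(w)| = |-17 + 21i| = sqrt(289 + 441)
Step 4: = 27.0185

27.0185


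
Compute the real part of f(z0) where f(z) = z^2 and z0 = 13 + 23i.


Step 1: z0 = 13 + 23i
Step 2: z0^2 = 13^2 - 23^2 + 598i
Step 3: real part = 169 - 529 = -360

-360


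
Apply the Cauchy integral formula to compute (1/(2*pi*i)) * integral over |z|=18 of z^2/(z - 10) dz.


Step 1: f(z) = z^2, a = 10 is inside |z| = 18
Step 2: By Cauchy integral formula: (1/(2pi*i)) * integral = f(a)
Step 3: f(10) = 10^2 = 100

100


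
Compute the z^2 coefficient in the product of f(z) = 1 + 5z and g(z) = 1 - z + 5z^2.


Step 1: z^2 term in f*g comes from: (1)*(5z^2) + (5z)*(-z) + (0)*(1)
Step 2: = 5 - 5 + 0
Step 3: = 0

0


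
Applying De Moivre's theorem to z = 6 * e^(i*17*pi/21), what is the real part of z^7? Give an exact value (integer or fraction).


Step 1: By De Moivre's theorem, z^7 = 6^7 * e^(i*7*17*pi/21) = 279936 * (cos(17*pi/3) + i*sin(17*pi/3))
Step 2: |z|^7 = 6^7 = 279936
Step 3: Reduce the angle mod 2*pi: 17*pi/3 - 4*pi = 5*pi/3
Step 4: cos(5*pi/3) = 1/2
Step 5: Re(z^7) = 279936 * 1/2 = 139968

139968


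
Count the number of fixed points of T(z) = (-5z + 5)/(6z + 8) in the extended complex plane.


Step 1: Fixed points satisfy T(z) = z
Step 2: 6z^2 + 13z - 5 = 0
Step 3: Discriminant = 13^2 - 4*6*(-5) = 289
Step 4: Number of fixed points = 2

2


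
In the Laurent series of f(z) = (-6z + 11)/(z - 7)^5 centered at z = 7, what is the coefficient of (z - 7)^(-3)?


Step 1: Write the numerator in powers of (z - 7): -6z + 11 = -6(z - 7) + (-6*7 + 11) = -6(z - 7) - 31
Step 2: Divide by (z - 7)^5: f(z) = -31(z - 7)^(-5) - 6(z - 7)^(-4)
Step 3: This finite sum is the Laurent series of f about z = 7.
Step 4: Only the powers -5 and -4 appear, so the coefficient of (z - 7)^(-3) = 0

0


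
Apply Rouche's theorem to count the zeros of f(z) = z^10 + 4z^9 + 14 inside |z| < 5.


Step 1: On |z| = 5 the three terms have sizes |z^10| = 5^10 = 9765625, |4z^9| = 4*5^9 = 7812500, |14| = 14
Step 2: The dominant term is g(z) = z^10; let h(z) = 4z^9 + 14 so f = g + h
Step 3: On |z| = 5: |g| = 9765625 and |h| <= 7812500 + 14 = 7812514
Step 4: Since 9765625 > 7812514, |h| < |g| on |z| = 5, so by Rouche f has the same number of zeros as g inside |z| < 5
Step 5: g(z) = z^10 has 10 zeros (all at the origin) inside |z| < 5. Answer = 10

10


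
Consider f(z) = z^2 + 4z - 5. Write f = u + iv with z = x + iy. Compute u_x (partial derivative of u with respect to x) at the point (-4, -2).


Step 1: f(z) = (x+iy)^2 + 4(x+iy) - 5
Step 2: u = (x^2 - y^2) + 4x - 5
Step 3: u_x = 2x + 4
Step 4: At (-4, -2): u_x = -8 + 4 = -4

-4


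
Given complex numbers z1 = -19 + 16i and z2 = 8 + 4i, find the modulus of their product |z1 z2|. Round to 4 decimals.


Step 1: |z1| = sqrt((-19)^2 + 16^2) = sqrt(617)
Step 2: |z2| = sqrt(8^2 + 4^2) = sqrt(80)
Step 3: |z1*z2| = |z1|*|z2| = sqrt(617) * sqrt(80) = sqrt(617 * 80) = sqrt(49360)
Step 4: = 222.1711

222.1711


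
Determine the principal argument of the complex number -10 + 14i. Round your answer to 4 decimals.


Step 1: z = -10 + 14i
Step 2: arg(z) = atan2(14, -10)
Step 3: arg(z) = 2.191

2.191


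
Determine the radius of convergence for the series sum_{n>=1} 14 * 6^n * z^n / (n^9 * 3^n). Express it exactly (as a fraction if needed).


Step 1: General term a_n = 14 * 6^n / (n^9 * 3^n)
Step 2: By the root test, |a_n|^(1/n) = 14^(1/n) * 6 / (n^(9/n) * 3) -> 6/3 as n -> infinity (since 14^(1/n) -> 1 and n^(9/n) -> 1)
Step 3: R = 1/lim|a_n|^(1/n) = 3/6 = 1/2

1/2


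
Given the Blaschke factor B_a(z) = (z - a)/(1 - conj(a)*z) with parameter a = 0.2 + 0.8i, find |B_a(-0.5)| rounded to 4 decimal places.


Step 1: Numerator z0 - a = -0.5 - (0.2 + 0.8i) = -0.7 - 0.8i
Step 2: Denominator 1 - conj(a)*z0 = 1 - (0.2 - 0.8i)*(-0.5) = 1.1 - 0.4i
Step 3: |z0 - a|^2 = (-0.7)^2 + (-0.8)^2 = 1.13; |1 - conj(a)*z0|^2 = 1.1^2 + (-0.4)^2 = 1.37
Step 4: |B_a(-0.5)| = sqrt(1.13 / 1.37) = sqrt(0.824818)
Step 5: = 0.9082

0.9082


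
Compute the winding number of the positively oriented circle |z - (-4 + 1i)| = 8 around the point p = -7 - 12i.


Step 1: Center c = (-4, 1), radius = 8
Step 2: |p - c|^2 = (-3)^2 + (-13)^2 = 178
Step 3: r^2 = 64
Step 4: |p-c| > r so winding number = 0

0


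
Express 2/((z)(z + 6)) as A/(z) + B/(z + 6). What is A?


Step 1: Multiply both sides by (z) and set z = 0
Step 2: A = 2 / (0 + 6)
Step 3: A = 2 / 6
Step 4: A = 1/3

1/3


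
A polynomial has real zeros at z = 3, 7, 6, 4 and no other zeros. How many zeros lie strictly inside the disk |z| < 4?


Step 1: Check each root:
  z = 3: |3| = 3 < 4
  z = 7: |7| = 7 >= 4
  z = 6: |6| = 6 >= 4
  z = 4: |4| = 4 >= 4
Step 2: Count = 1

1


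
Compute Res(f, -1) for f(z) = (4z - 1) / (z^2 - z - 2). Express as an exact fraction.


Step 1: Q(z) = z^2 - z - 2 = (z + 1)(z - 2)
Step 2: Q'(z) = 2z - 1
Step 3: Q'(-1) = -3, P(-1) = -5
Step 4: Res = P(-1)/Q'(-1) = -5/(-3) = 5/3

5/3


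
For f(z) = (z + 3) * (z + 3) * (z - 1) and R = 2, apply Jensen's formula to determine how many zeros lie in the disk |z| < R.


Jensen's formula: (1/2pi)*integral log|f(Re^it)|dt = log|f(0)| + sum_{|a_k|<R} log(R/|a_k|)
Step 1: f(0) = 3 * 3 * (-1) = -9
Step 2: log|f(0)| = log|-3| + log|-3| + log|1| = 2.1972
Step 3: Zeros inside |z| < 2: 1
Step 4: Jensen sum = log(2/1) = 0.6931
Step 5: n(R) = number of terms in the Jensen sum = count of zeros inside |z| < 2 = 1

1


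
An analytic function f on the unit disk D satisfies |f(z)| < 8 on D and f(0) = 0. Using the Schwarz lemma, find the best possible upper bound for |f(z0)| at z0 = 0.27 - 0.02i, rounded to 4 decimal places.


Step 1: g = f/8 maps D -> D with g(0) = 0, so by the Schwarz lemma |g(z)| <= |z|, i.e. |f(z)| <= 8|z|; this is sharp (f(z) = 8z).
Step 2: |z0|^2 = 0.27^2 + (-0.02)^2 = 0.0733
Step 3: |z0| = sqrt(0.0733) = 0.27074
Step 4: Best bound = 8 * |z0| = 8 * 0.27074 = 2.1659

2.1659


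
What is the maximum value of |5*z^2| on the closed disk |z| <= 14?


Step 1: On |z| = 14, |f(z)| = 5 * |z|^2 = 5 * 14^2
Step 2: By maximum modulus principle, maximum is on boundary.
Step 3: Maximum = 5 * 196 = 980

980


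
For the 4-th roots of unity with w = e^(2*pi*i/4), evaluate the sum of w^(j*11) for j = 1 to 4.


Step 1: The sum sum_{j=1}^{n} w^(k*j) equals n if n | k, else 0.
Step 2: Here n = 4, k = 11
Step 3: Does n divide k? 4 | 11 -> False
Step 4: Sum = 0

0


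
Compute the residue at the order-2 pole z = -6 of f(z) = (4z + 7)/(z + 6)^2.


Step 1: Pole of order 2 at z = -6
Step 2: Res = lim d/dz [(z + 6)^2 * f(z)] as z -> -6
Step 3: (z + 6)^2 * f(z) = 4z + 7
Step 4: d/dz[4z + 7] = 4

4


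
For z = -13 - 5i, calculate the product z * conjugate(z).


Step 1: conj(z) = -13 + 5i
Step 2: z * conj(z) = (-13)^2 + (-5)^2
Step 3: = 169 + 25 = 194

194


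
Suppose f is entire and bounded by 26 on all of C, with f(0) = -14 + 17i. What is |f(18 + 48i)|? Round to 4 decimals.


Step 1: By Liouville's theorem, a bounded entire function is constant.
Step 2: f(z) = f(0) = -14 + 17i for all z.
Step 3: |f(w)| = |-14 + 17i| = sqrt(196 + 289)
Step 4: = 22.0227

22.0227


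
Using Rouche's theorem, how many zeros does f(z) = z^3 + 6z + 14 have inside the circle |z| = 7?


Step 1: On |z| = 7 the three terms have sizes |z^3| = 7^3 = 343, |6z| = 6*7 = 42, |14| = 14
Step 2: The dominant term is g(z) = z^3; let h(z) = 6z + 14 so f = g + h
Step 3: On |z| = 7: |g| = 343 and |h| <= 42 + 14 = 56
Step 4: Since 343 > 56, |h| < |g| on |z| = 7, so by Rouche f has the same number of zeros as g inside |z| < 7
Step 5: g(z) = z^3 has 3 zeros (all at the origin) inside |z| < 7. Answer = 3

3


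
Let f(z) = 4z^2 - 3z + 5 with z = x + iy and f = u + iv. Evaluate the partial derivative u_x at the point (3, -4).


Step 1: f(z) = 4(x+iy)^2 - 3(x+iy) + 5
Step 2: u = 4(x^2 - y^2) - 3x + 5
Step 3: u_x = 8x - 3
Step 4: At (3, -4): u_x = 24 - 3 = 21

21


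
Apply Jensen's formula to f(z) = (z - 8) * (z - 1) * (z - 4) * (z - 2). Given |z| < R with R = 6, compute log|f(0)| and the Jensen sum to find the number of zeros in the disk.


Jensen's formula: (1/2pi)*integral log|f(Re^it)|dt = log|f(0)| + sum_{|a_k|<R} log(R/|a_k|)
Step 1: f(0) = (-8) * (-1) * (-4) * (-2) = 64
Step 2: log|f(0)| = log|8| + log|1| + log|4| + log|2| = 4.1589
Step 3: Zeros inside |z| < 6: 1, 4, 2
Step 4: Jensen sum = log(6/1) + log(6/4) + log(6/2) = 3.2958
Step 5: n(R) = number of terms in the Jensen sum = count of zeros inside |z| < 6 = 3

3


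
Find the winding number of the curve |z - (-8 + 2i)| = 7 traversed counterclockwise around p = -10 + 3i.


Step 1: Center c = (-8, 2), radius = 7
Step 2: |p - c|^2 = (-2)^2 + 1^2 = 5
Step 3: r^2 = 49
Step 4: |p-c| < r so winding number = 1

1


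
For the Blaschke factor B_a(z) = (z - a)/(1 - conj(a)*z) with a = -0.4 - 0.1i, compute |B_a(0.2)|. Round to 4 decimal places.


Step 1: Numerator z0 - a = 0.2 - (-0.4 - 0.1i) = 0.6 + 0.1i
Step 2: Denominator 1 - conj(a)*z0 = 1 - (-0.4 + 0.1i)*0.2 = 1.08 - 0.02i
Step 3: |z0 - a|^2 = 0.6^2 + 0.1^2 = 0.37; |1 - conj(a)*z0|^2 = 1.08^2 + (-0.02)^2 = 1.1668
Step 4: |B_a(0.2)| = sqrt(0.37 / 1.1668) = sqrt(0.317107)
Step 5: = 0.5631

0.5631


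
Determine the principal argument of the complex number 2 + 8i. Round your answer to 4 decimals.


Step 1: z = 2 + 8i
Step 2: arg(z) = atan2(8, 2)
Step 3: arg(z) = 1.3258

1.3258


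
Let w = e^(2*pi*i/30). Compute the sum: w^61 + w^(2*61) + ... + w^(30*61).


Step 1: The sum sum_{j=1}^{n} w^(k*j) equals n if n | k, else 0.
Step 2: Here n = 30, k = 61
Step 3: Does n divide k? 30 | 61 -> False
Step 4: Sum = 0

0


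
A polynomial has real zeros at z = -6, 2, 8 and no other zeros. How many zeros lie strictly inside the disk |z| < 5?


Step 1: Check each root:
  z = -6: |-6| = 6 >= 5
  z = 2: |2| = 2 < 5
  z = 8: |8| = 8 >= 5
Step 2: Count = 1

1


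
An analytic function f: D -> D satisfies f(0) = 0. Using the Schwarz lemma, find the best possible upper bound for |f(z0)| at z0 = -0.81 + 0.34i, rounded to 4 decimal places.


Step 1: Schwarz lemma: if f: D -> D is analytic with f(0) = 0, then |f(z)| <= |z| for all z in D, and this is sharp (f(z) = z).
Step 2: |z0|^2 = (-0.81)^2 + 0.34^2 = 0.7717
Step 3: |z0| = sqrt(0.7717) = 0.878465
Step 4: Best bound = |z0| = 0.8785

0.8785


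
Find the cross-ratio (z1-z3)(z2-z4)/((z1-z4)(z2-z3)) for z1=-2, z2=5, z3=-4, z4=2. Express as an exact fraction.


Step 1: (z1-z3)(z2-z4) = 2 * 3 = 6
Step 2: (z1-z4)(z2-z3) = (-4) * 9 = -36
Step 3: Cross-ratio = -6/36 = -1/6

-1/6


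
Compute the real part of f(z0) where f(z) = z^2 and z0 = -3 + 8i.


Step 1: z0 = -3 + 8i
Step 2: z0^2 = (-3)^2 - 8^2 - 48i
Step 3: real part = 9 - 64 = -55

-55


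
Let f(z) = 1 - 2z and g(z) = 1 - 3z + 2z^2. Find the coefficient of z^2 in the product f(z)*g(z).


Step 1: z^2 term in f*g comes from: (1)*(2z^2) + (-2z)*(-3z) + (0)*(1)
Step 2: = 2 + 6 + 0
Step 3: = 8

8


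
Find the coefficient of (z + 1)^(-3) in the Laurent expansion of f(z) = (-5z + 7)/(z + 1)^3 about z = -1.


Step 1: Write the numerator in powers of (z + 1): -5z + 7 = -5(z + 1) + (-5*(-1) + 7) = -5(z + 1) + 12
Step 2: Divide by (z + 1)^3: f(z) = 12(z + 1)^(-3) - 5(z + 1)^(-2)
Step 3: This finite sum is the Laurent series of f about z = -1.
Step 4: Coefficient of (z + 1)^(-3) = -5*(-1) + 7 = 12

12


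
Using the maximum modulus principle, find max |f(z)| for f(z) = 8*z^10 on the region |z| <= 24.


Step 1: On |z| = 24, |f(z)| = 8 * |z|^10 = 8 * 24^10
Step 2: By maximum modulus principle, maximum is on boundary.
Step 3: Maximum = 8 * 63403380965376 = 507227047723008

507227047723008


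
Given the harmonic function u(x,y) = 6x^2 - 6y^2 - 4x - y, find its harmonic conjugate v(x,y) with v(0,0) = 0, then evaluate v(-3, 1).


Step 1: v_x = -u_y = 12y + 1
Step 2: v_y = u_x = 12x - 4
Step 3: v = 12xy + x - 4y + C
Step 4: v(0,0) = 0 => C = 0
Step 5: v(-3, 1) = -43

-43


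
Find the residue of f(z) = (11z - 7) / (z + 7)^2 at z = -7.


Step 1: Pole of order 2 at z = -7
Step 2: Res = lim d/dz [(z + 7)^2 * f(z)] as z -> -7
Step 3: (z + 7)^2 * f(z) = 11z - 7
Step 4: d/dz[11z - 7] = 11

11


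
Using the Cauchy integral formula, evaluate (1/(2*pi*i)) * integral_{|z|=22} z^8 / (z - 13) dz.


Step 1: f(z) = z^8, a = 13 is inside |z| = 22
Step 2: By Cauchy integral formula: (1/(2pi*i)) * integral = f(a)
Step 3: f(13) = 13^8 = 815730721

815730721


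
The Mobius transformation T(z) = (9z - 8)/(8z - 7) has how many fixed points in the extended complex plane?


Step 1: Fixed points satisfy T(z) = z
Step 2: 8z^2 - 16z + 8 = 0
Step 3: Discriminant = (-16)^2 - 4*8*8 = 0
Step 4: Number of fixed points = 1

1


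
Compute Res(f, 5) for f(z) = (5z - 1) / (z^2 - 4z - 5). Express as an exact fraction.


Step 1: Q(z) = z^2 - 4z - 5 = (z - 5)(z + 1)
Step 2: Q'(z) = 2z - 4
Step 3: Q'(5) = 6, P(5) = 24
Step 4: Res = P(5)/Q'(5) = 24/6 = 4

4


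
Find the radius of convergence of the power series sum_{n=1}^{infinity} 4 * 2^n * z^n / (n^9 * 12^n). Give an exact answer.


Step 1: General term a_n = 4 * 2^n / (n^9 * 12^n)
Step 2: By the root test, |a_n|^(1/n) = 4^(1/n) * 2 / (n^(9/n) * 12) -> 2/12 as n -> infinity (since 4^(1/n) -> 1 and n^(9/n) -> 1)
Step 3: R = 1/lim|a_n|^(1/n) = 12/2 = 6

6


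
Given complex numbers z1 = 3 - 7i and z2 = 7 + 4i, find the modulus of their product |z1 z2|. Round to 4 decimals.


Step 1: |z1| = sqrt(3^2 + (-7)^2) = sqrt(58)
Step 2: |z2| = sqrt(7^2 + 4^2) = sqrt(65)
Step 3: |z1*z2| = |z1|*|z2| = sqrt(58) * sqrt(65) = sqrt(58 * 65) = sqrt(3770)
Step 4: = 61.4003

61.4003


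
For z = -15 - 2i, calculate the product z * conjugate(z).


Step 1: conj(z) = -15 + 2i
Step 2: z * conj(z) = (-15)^2 + (-2)^2
Step 3: = 225 + 4 = 229

229


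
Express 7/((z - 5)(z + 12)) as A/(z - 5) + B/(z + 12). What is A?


Step 1: Multiply both sides by (z - 5) and set z = 5
Step 2: A = 7 / (5 + 12)
Step 3: A = 7 / 17
Step 4: A = 7/17

7/17


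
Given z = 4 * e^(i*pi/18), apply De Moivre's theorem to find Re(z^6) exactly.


Step 1: By De Moivre's theorem, z^6 = 4^6 * e^(i*6*pi/18) = 4096 * (cos(pi/3) + i*sin(pi/3))
Step 2: |z|^6 = 4^6 = 4096
Step 3: The angle pi/3 already lies in [0, 2*pi)
Step 4: cos(pi/3) = 1/2
Step 5: Re(z^6) = 4096 * 1/2 = 2048

2048


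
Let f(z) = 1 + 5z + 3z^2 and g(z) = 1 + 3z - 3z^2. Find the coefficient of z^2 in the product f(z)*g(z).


Step 1: z^2 term in f*g comes from: (1)*(-3z^2) + (5z)*(3z) + (3z^2)*(1)
Step 2: = -3 + 15 + 3
Step 3: = 15

15


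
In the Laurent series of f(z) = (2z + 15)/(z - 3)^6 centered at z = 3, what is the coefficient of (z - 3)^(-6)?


Step 1: Write the numerator in powers of (z - 3): 2z + 15 = 2(z - 3) + (2*3 + 15) = 2(z - 3) + 21
Step 2: Divide by (z - 3)^6: f(z) = 21(z - 3)^(-6) + 2(z - 3)^(-5)
Step 3: This finite sum is the Laurent series of f about z = 3.
Step 4: Coefficient of (z - 3)^(-6) = 2*3 + 15 = 21

21


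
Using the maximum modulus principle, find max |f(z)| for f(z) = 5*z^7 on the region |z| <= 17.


Step 1: On |z| = 17, |f(z)| = 5 * |z|^7 = 5 * 17^7
Step 2: By maximum modulus principle, maximum is on boundary.
Step 3: Maximum = 5 * 410338673 = 2051693365

2051693365


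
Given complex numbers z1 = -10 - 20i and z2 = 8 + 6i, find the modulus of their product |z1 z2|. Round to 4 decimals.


Step 1: |z1| = sqrt((-10)^2 + (-20)^2) = sqrt(500)
Step 2: |z2| = sqrt(8^2 + 6^2) = sqrt(100)
Step 3: |z1*z2| = |z1|*|z2| = sqrt(500) * sqrt(100) = sqrt(500 * 100) = sqrt(50000)
Step 4: = 223.6068

223.6068


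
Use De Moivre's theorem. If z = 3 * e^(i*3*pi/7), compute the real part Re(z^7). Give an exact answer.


Step 1: By De Moivre's theorem, z^7 = 3^7 * e^(i*7*3*pi/7) = 2187 * (cos(3*pi) + i*sin(3*pi))
Step 2: |z|^7 = 3^7 = 2187
Step 3: Reduce the angle mod 2*pi: 3*pi - 2*pi = pi
Step 4: cos(pi) = -1
Step 5: Re(z^7) = 2187 * (-1) = -2187

-2187


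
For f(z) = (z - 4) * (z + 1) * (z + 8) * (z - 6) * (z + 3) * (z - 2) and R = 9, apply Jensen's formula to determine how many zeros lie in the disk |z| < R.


Jensen's formula: (1/2pi)*integral log|f(Re^it)|dt = log|f(0)| + sum_{|a_k|<R} log(R/|a_k|)
Step 1: f(0) = (-4) * 1 * 8 * (-6) * 3 * (-2) = -1152
Step 2: log|f(0)| = log|4| + log|-1| + log|-8| + log|6| + log|-3| + log|2| = 7.0493
Step 3: Zeros inside |z| < 9: 4, -1, -8, 6, -3, 2
Step 4: Jensen sum = log(9/4) + log(9/1) + log(9/8) + log(9/6) + log(9/3) + log(9/2) = 6.1341
Step 5: n(R) = number of terms in the Jensen sum = count of zeros inside |z| < 9 = 6

6


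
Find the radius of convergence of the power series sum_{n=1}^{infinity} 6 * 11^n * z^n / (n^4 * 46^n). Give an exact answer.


Step 1: General term a_n = 6 * 11^n / (n^4 * 46^n)
Step 2: By the root test, |a_n|^(1/n) = 6^(1/n) * 11 / (n^(4/n) * 46) -> 11/46 as n -> infinity (since 6^(1/n) -> 1 and n^(4/n) -> 1)
Step 3: R = 1/lim|a_n|^(1/n) = 46/11

46/11


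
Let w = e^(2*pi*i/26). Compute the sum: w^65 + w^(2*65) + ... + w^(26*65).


Step 1: The sum sum_{j=1}^{n} w^(k*j) equals n if n | k, else 0.
Step 2: Here n = 26, k = 65
Step 3: Does n divide k? 26 | 65 -> False
Step 4: Sum = 0

0


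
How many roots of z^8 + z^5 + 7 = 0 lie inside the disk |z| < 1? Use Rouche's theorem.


Step 1: On |z| = 1 the three terms have sizes |z^8| = 1^8 = 1, |z^5| = 1^5 = 1, |7| = 7
Step 2: The dominant term is g(z) = 7; let h(z) = z^8 + z^5 so f = g + h
Step 3: On |z| = 1: |g| = 7 and |h| <= 1 + 1 = 2
Step 4: Since 7 > 2, |h| < |g| on |z| = 1, so by Rouche f has the same number of zeros as g inside |z| < 1
Step 5: g(z) = 7 is a nonzero constant with no zeros inside |z| < 1. Answer = 0

0


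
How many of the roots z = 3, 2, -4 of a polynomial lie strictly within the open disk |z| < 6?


Step 1: Check each root:
  z = 3: |3| = 3 < 6
  z = 2: |2| = 2 < 6
  z = -4: |-4| = 4 < 6
Step 2: Count = 3

3


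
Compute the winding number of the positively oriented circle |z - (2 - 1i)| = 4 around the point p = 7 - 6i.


Step 1: Center c = (2, -1), radius = 4
Step 2: |p - c|^2 = 5^2 + (-5)^2 = 50
Step 3: r^2 = 16
Step 4: |p-c| > r so winding number = 0

0


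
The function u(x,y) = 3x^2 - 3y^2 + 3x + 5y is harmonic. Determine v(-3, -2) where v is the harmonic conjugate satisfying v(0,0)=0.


Step 1: v_x = -u_y = 6y - 5
Step 2: v_y = u_x = 6x + 3
Step 3: v = 6xy - 5x + 3y + C
Step 4: v(0,0) = 0 => C = 0
Step 5: v(-3, -2) = 45

45


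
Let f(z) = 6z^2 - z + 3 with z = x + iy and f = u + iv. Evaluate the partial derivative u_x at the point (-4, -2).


Step 1: f(z) = 6(x+iy)^2 - (x+iy) + 3
Step 2: u = 6(x^2 - y^2) - x + 3
Step 3: u_x = 12x - 1
Step 4: At (-4, -2): u_x = -48 - 1 = -49

-49


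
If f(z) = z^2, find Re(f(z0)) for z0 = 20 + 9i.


Step 1: z0 = 20 + 9i
Step 2: z0^2 = 20^2 - 9^2 + 360i
Step 3: real part = 400 - 81 = 319

319


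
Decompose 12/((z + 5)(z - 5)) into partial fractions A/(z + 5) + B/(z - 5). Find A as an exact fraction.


Step 1: Multiply both sides by (z + 5) and set z = -5
Step 2: A = 12 / (-5 - 5)
Step 3: A = 12 / (-10)
Step 4: A = -6/5

-6/5


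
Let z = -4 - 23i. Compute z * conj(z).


Step 1: conj(z) = -4 + 23i
Step 2: z * conj(z) = (-4)^2 + (-23)^2
Step 3: = 16 + 529 = 545

545


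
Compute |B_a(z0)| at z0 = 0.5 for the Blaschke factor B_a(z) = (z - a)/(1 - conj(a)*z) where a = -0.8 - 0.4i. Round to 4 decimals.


Step 1: Numerator z0 - a = 0.5 - (-0.8 - 0.4i) = 1.3 + 0.4i
Step 2: Denominator 1 - conj(a)*z0 = 1 - (-0.8 + 0.4i)*0.5 = 1.4 - 0.2i
Step 3: |z0 - a|^2 = 1.3^2 + 0.4^2 = 1.85; |1 - conj(a)*z0|^2 = 1.4^2 + (-0.2)^2 = 2
Step 4: |B_a(0.5)| = sqrt(1.85 / 2) = sqrt(0.925)
Step 5: = 0.9618

0.9618


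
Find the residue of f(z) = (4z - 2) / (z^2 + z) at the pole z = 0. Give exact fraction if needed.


Step 1: Q(z) = z^2 + z = (z)(z + 1)
Step 2: Q'(z) = 2z + 1
Step 3: Q'(0) = 1, P(0) = -2
Step 4: Res = P(0)/Q'(0) = -2/1 = -2

-2


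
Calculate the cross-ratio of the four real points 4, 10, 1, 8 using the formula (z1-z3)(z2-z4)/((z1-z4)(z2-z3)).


Step 1: (z1-z3)(z2-z4) = 3 * 2 = 6
Step 2: (z1-z4)(z2-z3) = (-4) * 9 = -36
Step 3: Cross-ratio = -6/36 = -1/6

-1/6


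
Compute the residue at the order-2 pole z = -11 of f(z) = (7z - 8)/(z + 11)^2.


Step 1: Pole of order 2 at z = -11
Step 2: Res = lim d/dz [(z + 11)^2 * f(z)] as z -> -11
Step 3: (z + 11)^2 * f(z) = 7z - 8
Step 4: d/dz[7z - 8] = 7

7


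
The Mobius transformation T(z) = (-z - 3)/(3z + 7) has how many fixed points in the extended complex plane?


Step 1: Fixed points satisfy T(z) = z
Step 2: 3z^2 + 8z + 3 = 0
Step 3: Discriminant = 8^2 - 4*3*3 = 28
Step 4: Number of fixed points = 2

2


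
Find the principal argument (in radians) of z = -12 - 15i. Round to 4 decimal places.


Step 1: z = -12 - 15i
Step 2: arg(z) = atan2(-15, -12)
Step 3: arg(z) = -2.2455

-2.2455


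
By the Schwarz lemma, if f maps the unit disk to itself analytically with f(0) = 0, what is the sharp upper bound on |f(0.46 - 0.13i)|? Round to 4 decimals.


Step 1: Schwarz lemma: if f: D -> D is analytic with f(0) = 0, then |f(z)| <= |z| for all z in D, and this is sharp (f(z) = z).
Step 2: |z0|^2 = 0.46^2 + (-0.13)^2 = 0.2285
Step 3: |z0| = sqrt(0.2285) = 0.478017
Step 4: Best bound = |z0| = 0.478

0.478


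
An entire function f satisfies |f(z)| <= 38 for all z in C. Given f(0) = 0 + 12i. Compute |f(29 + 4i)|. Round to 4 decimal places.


Step 1: By Liouville's theorem, a bounded entire function is constant.
Step 2: f(z) = f(0) = 0 + 12i for all z.
Step 3: |f(w)| = |0 + 12i| = sqrt(0 + 144)
Step 4: = 12.0

12.0


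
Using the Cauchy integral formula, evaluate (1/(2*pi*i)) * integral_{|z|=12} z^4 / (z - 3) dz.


Step 1: f(z) = z^4, a = 3 is inside |z| = 12
Step 2: By Cauchy integral formula: (1/(2pi*i)) * integral = f(a)
Step 3: f(3) = 3^4 = 81

81


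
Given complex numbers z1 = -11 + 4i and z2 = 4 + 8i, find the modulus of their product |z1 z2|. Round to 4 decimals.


Step 1: |z1| = sqrt((-11)^2 + 4^2) = sqrt(137)
Step 2: |z2| = sqrt(4^2 + 8^2) = sqrt(80)
Step 3: |z1*z2| = |z1|*|z2| = sqrt(137) * sqrt(80) = sqrt(137 * 80) = sqrt(10960)
Step 4: = 104.69

104.69


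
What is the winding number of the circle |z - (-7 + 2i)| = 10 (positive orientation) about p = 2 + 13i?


Step 1: Center c = (-7, 2), radius = 10
Step 2: |p - c|^2 = 9^2 + 11^2 = 202
Step 3: r^2 = 100
Step 4: |p-c| > r so winding number = 0

0


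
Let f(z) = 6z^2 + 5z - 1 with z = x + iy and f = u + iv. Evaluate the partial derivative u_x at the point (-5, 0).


Step 1: f(z) = 6(x+iy)^2 + 5(x+iy) - 1
Step 2: u = 6(x^2 - y^2) + 5x - 1
Step 3: u_x = 12x + 5
Step 4: At (-5, 0): u_x = -60 + 5 = -55

-55


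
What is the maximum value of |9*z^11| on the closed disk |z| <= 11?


Step 1: On |z| = 11, |f(z)| = 9 * |z|^11 = 9 * 11^11
Step 2: By maximum modulus principle, maximum is on boundary.
Step 3: Maximum = 9 * 285311670611 = 2567805035499

2567805035499


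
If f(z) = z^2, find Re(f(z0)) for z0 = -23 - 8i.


Step 1: z0 = -23 - 8i
Step 2: z0^2 = (-23)^2 - (-8)^2 + 368i
Step 3: real part = 529 - 64 = 465

465


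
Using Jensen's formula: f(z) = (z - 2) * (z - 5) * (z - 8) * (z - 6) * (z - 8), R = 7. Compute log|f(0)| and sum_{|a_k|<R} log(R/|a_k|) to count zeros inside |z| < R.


Jensen's formula: (1/2pi)*integral log|f(Re^it)|dt = log|f(0)| + sum_{|a_k|<R} log(R/|a_k|)
Step 1: f(0) = (-2) * (-5) * (-8) * (-6) * (-8) = -3840
Step 2: log|f(0)| = log|2| + log|5| + log|8| + log|6| + log|8| = 8.2532
Step 3: Zeros inside |z| < 7: 2, 5, 6
Step 4: Jensen sum = log(7/2) + log(7/5) + log(7/6) = 1.7434
Step 5: n(R) = number of terms in the Jensen sum = count of zeros inside |z| < 7 = 3

3


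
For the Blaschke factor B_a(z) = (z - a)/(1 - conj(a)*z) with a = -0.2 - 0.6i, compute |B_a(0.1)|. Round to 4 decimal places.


Step 1: Numerator z0 - a = 0.1 - (-0.2 - 0.6i) = 0.3 + 0.6i
Step 2: Denominator 1 - conj(a)*z0 = 1 - (-0.2 + 0.6i)*0.1 = 1.02 - 0.06i
Step 3: |z0 - a|^2 = 0.3^2 + 0.6^2 = 0.45; |1 - conj(a)*z0|^2 = 1.02^2 + (-0.06)^2 = 1.044
Step 4: |B_a(0.1)| = sqrt(0.45 / 1.044) = sqrt(0.431034)
Step 5: = 0.6565

0.6565


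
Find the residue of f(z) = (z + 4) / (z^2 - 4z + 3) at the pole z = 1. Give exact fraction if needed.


Step 1: Q(z) = z^2 - 4z + 3 = (z - 1)(z - 3)
Step 2: Q'(z) = 2z - 4
Step 3: Q'(1) = -2, P(1) = 5
Step 4: Res = P(1)/Q'(1) = 5/(-2) = -5/2

-5/2


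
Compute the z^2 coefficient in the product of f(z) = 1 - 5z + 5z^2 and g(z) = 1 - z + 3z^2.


Step 1: z^2 term in f*g comes from: (1)*(3z^2) + (-5z)*(-z) + (5z^2)*(1)
Step 2: = 3 + 5 + 5
Step 3: = 13

13


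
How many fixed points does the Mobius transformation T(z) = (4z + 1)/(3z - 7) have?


Step 1: Fixed points satisfy T(z) = z
Step 2: 3z^2 - 11z - 1 = 0
Step 3: Discriminant = (-11)^2 - 4*3*(-1) = 133
Step 4: Number of fixed points = 2

2


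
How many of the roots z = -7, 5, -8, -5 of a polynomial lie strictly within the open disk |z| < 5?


Step 1: Check each root:
  z = -7: |-7| = 7 >= 5
  z = 5: |5| = 5 >= 5
  z = -8: |-8| = 8 >= 5
  z = -5: |-5| = 5 >= 5
Step 2: Count = 0

0


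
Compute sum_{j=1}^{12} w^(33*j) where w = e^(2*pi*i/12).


Step 1: The sum sum_{j=1}^{n} w^(k*j) equals n if n | k, else 0.
Step 2: Here n = 12, k = 33
Step 3: Does n divide k? 12 | 33 -> False
Step 4: Sum = 0

0


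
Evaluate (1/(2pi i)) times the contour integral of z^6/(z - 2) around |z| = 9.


Step 1: f(z) = z^6, a = 2 is inside |z| = 9
Step 2: By Cauchy integral formula: (1/(2pi*i)) * integral = f(a)
Step 3: f(2) = 2^6 = 64

64


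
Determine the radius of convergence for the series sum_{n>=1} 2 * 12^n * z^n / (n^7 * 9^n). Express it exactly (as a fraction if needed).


Step 1: General term a_n = 2 * 12^n / (n^7 * 9^n)
Step 2: By the root test, |a_n|^(1/n) = 2^(1/n) * 12 / (n^(7/n) * 9) -> 12/9 as n -> infinity (since 2^(1/n) -> 1 and n^(7/n) -> 1)
Step 3: R = 1/lim|a_n|^(1/n) = 9/12 = 3/4

3/4


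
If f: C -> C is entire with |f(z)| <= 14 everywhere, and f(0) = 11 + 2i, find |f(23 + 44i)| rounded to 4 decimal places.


Step 1: By Liouville's theorem, a bounded entire function is constant.
Step 2: f(z) = f(0) = 11 + 2i for all z.
Step 3: |f(w)| = |11 + 2i| = sqrt(121 + 4)
Step 4: = 11.1803

11.1803


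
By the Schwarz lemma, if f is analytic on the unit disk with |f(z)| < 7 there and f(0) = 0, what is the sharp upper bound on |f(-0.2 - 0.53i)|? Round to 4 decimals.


Step 1: g = f/7 maps D -> D with g(0) = 0, so by the Schwarz lemma |g(z)| <= |z|, i.e. |f(z)| <= 7|z|; this is sharp (f(z) = 7z).
Step 2: |z0|^2 = (-0.2)^2 + (-0.53)^2 = 0.3209
Step 3: |z0| = sqrt(0.3209) = 0.56648
Step 4: Best bound = 7 * |z0| = 7 * 0.56648 = 3.9654

3.9654


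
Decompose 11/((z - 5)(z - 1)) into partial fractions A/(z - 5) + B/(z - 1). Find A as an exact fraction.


Step 1: Multiply both sides by (z - 5) and set z = 5
Step 2: A = 11 / (5 - 1)
Step 3: A = 11 / 4
Step 4: A = 11/4

11/4
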